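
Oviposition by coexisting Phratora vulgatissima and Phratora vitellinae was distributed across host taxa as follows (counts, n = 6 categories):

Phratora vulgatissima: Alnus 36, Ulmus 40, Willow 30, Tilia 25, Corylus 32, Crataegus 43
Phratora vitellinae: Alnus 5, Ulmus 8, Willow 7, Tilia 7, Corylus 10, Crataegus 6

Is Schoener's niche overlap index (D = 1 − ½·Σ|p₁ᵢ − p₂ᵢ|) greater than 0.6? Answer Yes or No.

Yes

Proportions for Phratora vulgatissima (n=206): 36/206=0.1748, 40/206=0.1942, 30/206=0.1456, 25/206=0.1214, 32/206=0.1553, 43/206=0.2087
Proportions for Phratora vitellinae (n=43): 5/43=0.1163, 8/43=0.1860, 7/43=0.1628, 7/43=0.1628, 10/43=0.2326, 6/43=0.1395
Σ|p₁ᵢ − p₂ᵢ| = 0.0585 + 0.0082 + 0.0172 + 0.0414 + 0.0773 + 0.0692 = 0.2718
D = 1 − ½ × 0.2718 = 1 − 0.13590 = 0.86410
D = 0.86410 > 0.6 → Yes.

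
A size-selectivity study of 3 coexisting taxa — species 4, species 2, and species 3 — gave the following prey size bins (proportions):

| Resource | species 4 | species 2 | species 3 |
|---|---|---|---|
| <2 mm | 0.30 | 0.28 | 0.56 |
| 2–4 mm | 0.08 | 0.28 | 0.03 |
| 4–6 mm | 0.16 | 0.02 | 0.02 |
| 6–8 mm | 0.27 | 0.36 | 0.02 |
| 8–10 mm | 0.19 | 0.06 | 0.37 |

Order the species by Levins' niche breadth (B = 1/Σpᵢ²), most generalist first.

species 4 > species 2 > species 3

Σp_4ᵢ² = 0.30² + 0.08² + 0.16² + 0.27² + 0.19² = 0.0900 + 0.0064 + 0.0256 + 0.0729 + 0.0361 = 0.2310
B_4 = 1 / 0.2310 = 4.3290
Σp_2ᵢ² = 0.28² + 0.28² + 0.02² + 0.36² + 0.06² = 0.0784 + 0.0784 + 0.0004 + 0.1296 + 0.0036 = 0.2904
B_2 = 1 / 0.2904 = 3.4435
Σp_3ᵢ² = 0.56² + 0.03² + 0.02² + 0.02² + 0.37² = 0.3136 + 0.0009 + 0.0004 + 0.0004 + 0.1369 = 0.4522
B_3 = 1 / 0.4522 = 2.2114
Ranking by B (broadest → narrowest): species 4 (4.33) > species 2 (3.44) > species 3 (2.21)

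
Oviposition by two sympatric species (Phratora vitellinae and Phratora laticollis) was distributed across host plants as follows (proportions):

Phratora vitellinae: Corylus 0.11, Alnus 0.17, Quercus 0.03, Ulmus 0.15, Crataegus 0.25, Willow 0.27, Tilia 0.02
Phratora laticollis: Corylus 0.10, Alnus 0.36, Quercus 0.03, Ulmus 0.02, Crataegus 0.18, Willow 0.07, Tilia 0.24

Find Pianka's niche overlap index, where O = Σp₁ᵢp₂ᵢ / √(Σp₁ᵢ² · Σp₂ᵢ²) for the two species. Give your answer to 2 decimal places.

Σ p₁ᵢp₂ᵢ = 0.0110 + 0.0612 + 0.0009 + 0.0030 + 0.0450 + 0.0189 + 0.0048 = 0.1448
Σp_1ᵢ² = 0.11² + 0.17² + 0.03² + 0.15² + 0.25² + 0.27² + 0.02² = 0.0121 + 0.0289 + 0.0009 + 0.0225 + 0.0625 + 0.0729 + 0.0004 = 0.2002
Σp_2ᵢ² = 0.10² + 0.36² + 0.03² + 0.02² + 0.18² + 0.07² + 0.24² = 0.0100 + 0.1296 + 0.0009 + 0.0004 + 0.0324 + 0.0049 + 0.0576 = 0.2358
O = 0.1448 / √(0.2002 × 0.2358) = 0.1448 / 0.21727 = 0.6665

0.67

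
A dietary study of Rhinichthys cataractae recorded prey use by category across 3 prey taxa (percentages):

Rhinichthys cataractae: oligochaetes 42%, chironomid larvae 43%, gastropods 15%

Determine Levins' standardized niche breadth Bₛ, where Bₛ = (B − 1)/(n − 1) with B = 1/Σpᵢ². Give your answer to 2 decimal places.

0.80

Convert percentages to proportions (divide by 100).
Σpᵢ² = 0.42² + 0.43² + 0.15² = 0.1764 + 0.1849 + 0.0225 = 0.3838
B = 1 / 0.3838 = 2.6055
Bₛ = (B − 1)/(n − 1) = (2.6055 − 1)/(3 − 1) = 1.6055/2 = 0.8028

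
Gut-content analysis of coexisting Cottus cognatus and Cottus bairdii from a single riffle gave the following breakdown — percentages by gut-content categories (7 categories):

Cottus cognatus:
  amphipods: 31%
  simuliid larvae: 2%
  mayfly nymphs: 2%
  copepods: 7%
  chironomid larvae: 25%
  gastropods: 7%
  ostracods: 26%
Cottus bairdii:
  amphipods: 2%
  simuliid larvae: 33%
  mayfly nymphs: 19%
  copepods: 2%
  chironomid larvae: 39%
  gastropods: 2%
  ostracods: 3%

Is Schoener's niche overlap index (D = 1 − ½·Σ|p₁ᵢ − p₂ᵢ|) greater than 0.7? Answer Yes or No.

Convert percentages to proportions (divide by 100).
Σ|p₁ᵢ − p₂ᵢ| = 0.29 + 0.31 + 0.17 + 0.05 + 0.14 + 0.05 + 0.23 = 1.24
D = 1 − ½ × 1.24 = 1 − 0.620 = 0.3800
D = 0.3800 < 0.7 → No.

No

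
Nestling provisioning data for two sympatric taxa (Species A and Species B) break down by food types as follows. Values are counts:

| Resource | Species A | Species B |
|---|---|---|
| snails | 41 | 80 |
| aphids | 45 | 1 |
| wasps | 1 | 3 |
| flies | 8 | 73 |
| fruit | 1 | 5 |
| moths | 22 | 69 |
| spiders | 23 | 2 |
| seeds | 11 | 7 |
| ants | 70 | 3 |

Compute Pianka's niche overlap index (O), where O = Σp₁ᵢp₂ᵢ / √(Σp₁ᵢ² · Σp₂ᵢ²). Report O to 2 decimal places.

0.45

Proportions for Species A (n=222): 41/222=0.1847, 45/222=0.2027, 1/222=0.0045, 8/222=0.0360, 1/222=0.0045, 22/222=0.0991, 23/222=0.1036, 11/222=0.0495, 70/222=0.3153
Proportions for Species B (n=243): 80/243=0.3292, 1/243=0.0041, 3/243=0.0123, 73/243=0.3004, 5/243=0.0206, 69/243=0.2840, 2/243=0.0082, 7/243=0.0288, 3/243=0.0123
Σ p₁ᵢp₂ᵢ = 0.060803 + 0.000831 + 0.000055 + 0.010814 + 0.000093 + 0.028144 + 0.000850 + 0.001426 + 0.003878 = 0.106894
Σp_1ᵢ² = 0.1847² + 0.2027² + 0.0045² + 0.0360² + 0.0045² + 0.0991² + 0.1036² + 0.0495² + 0.3153² = 0.034114 + 0.041087 + 0.000020 + 0.001296 + 0.000020 + 0.009821 + 0.010733 + 0.002450 + 0.099414 = 0.198955
Σp_2ᵢ² = 0.3292² + 0.0041² + 0.0123² + 0.3004² + 0.0206² + 0.2840² + 0.0082² + 0.0288² + 0.0123² = 0.108373 + 0.000017 + 0.000151 + 0.090240 + 0.000424 + 0.080656 + 0.000067 + 0.000829 + 0.000151 = 0.280908
O = 0.106894 / √(0.198955 × 0.280908) = 0.106894 / 0.2364065 = 0.4522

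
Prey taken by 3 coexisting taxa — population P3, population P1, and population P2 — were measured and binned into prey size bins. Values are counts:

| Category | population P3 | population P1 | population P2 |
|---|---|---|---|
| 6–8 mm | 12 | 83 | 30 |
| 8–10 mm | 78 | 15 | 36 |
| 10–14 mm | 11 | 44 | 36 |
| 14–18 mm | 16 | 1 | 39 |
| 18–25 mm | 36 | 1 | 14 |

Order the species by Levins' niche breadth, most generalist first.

population P2 > population P3 > population P1

Proportions for population P3 (n=153): 12/153=0.0784, 78/153=0.5098, 11/153=0.0719, 16/153=0.1046, 36/153=0.2353
Proportions for population P1 (n=144): 83/144=0.5764, 15/144=0.1042, 44/144=0.3056, 1/144=0.0069, 1/144=0.0069
Proportions for population P2 (n=155): 30/155=0.1935, 36/155=0.2323, 36/155=0.2323, 39/155=0.2516, 14/155=0.0903
Σp_P3ᵢ² = 0.0784² + 0.5098² + 0.0719² + 0.1046² + 0.2353² = 0.006147 + 0.259896 + 0.005170 + 0.010941 + 0.055366 = 0.337520
B_P3 = 1 / 0.337520 = 2.9628
Σp_P1ᵢ² = 0.5764² + 0.1042² + 0.3056² + 0.0069² + 0.0069² = 0.332237 + 0.010858 + 0.093391 + 0.000048 + 0.000048 = 0.436582
B_P1 = 1 / 0.436582 = 2.2905
Σp_P2ᵢ² = 0.1935² + 0.2323² + 0.2323² + 0.2516² + 0.0903² = 0.037442 + 0.053963 + 0.053963 + 0.063303 + 0.008154 = 0.216825
B_P2 = 1 / 0.216825 = 4.6120
Ranking by B (broadest → narrowest): population P2 (4.61) > population P3 (2.96) > population P1 (2.29)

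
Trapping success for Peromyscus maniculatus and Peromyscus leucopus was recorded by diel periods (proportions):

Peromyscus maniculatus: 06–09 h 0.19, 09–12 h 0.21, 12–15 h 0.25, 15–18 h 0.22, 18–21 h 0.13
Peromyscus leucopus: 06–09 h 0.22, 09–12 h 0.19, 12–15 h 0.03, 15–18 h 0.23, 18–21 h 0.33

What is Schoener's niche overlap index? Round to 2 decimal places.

Σ|p₁ᵢ − p₂ᵢ| = 0.03 + 0.02 + 0.22 + 0.01 + 0.20 = 0.48
D = 1 − ½ × 0.48 = 1 − 0.240 = 0.7600

0.76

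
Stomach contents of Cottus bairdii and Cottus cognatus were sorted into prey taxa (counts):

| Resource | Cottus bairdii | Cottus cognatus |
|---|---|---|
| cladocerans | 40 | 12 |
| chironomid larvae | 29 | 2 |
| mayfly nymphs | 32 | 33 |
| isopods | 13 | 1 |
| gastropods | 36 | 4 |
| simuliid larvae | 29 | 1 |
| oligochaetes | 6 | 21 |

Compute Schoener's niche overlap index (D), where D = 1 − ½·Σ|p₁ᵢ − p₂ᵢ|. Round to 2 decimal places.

Proportions for Cottus bairdii (n=185): 40/185=0.2162, 29/185=0.1568, 32/185=0.1730, 13/185=0.0703, 36/185=0.1946, 29/185=0.1568, 6/185=0.0324
Proportions for Cottus cognatus (n=74): 12/74=0.1622, 2/74=0.0270, 33/74=0.4459, 1/74=0.0135, 4/74=0.0541, 1/74=0.0135, 21/74=0.2838
Σ|p₁ᵢ − p₂ᵢ| = 0.0540 + 0.1298 + 0.2729 + 0.0568 + 0.1405 + 0.1433 + 0.2514 = 1.0487
D = 1 − ½ × 1.0487 = 1 − 0.52435 = 0.47565

0.48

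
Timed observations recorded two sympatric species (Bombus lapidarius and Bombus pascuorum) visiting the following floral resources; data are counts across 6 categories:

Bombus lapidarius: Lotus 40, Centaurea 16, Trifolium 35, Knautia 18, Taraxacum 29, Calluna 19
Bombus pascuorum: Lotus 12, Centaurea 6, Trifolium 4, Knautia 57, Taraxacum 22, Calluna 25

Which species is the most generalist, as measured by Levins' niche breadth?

Bombus lapidarius

Proportions for Bombus lapidarius (n=157): 40/157=0.2548, 16/157=0.1019, 35/157=0.2229, 18/157=0.1146, 29/157=0.1847, 19/157=0.1210
Proportions for Bombus pascuorum (n=126): 12/126=0.0952, 6/126=0.0476, 4/126=0.0317, 57/126=0.4524, 22/126=0.1746, 25/126=0.1984
Σp_lapiᵢ² = 0.2548² + 0.1019² + 0.2229² + 0.1146² + 0.1847² + 0.1210² = 0.064923 + 0.010384 + 0.049684 + 0.013133 + 0.034114 + 0.014641 = 0.186879
B_lapi = 1 / 0.186879 = 5.3511
Σp_pascᵢ² = 0.0952² + 0.0476² + 0.0317² + 0.4524² + 0.1746² + 0.1984² = 0.009063 + 0.002266 + 0.001005 + 0.204666 + 0.030485 + 0.039363 = 0.286848
B_pasc = 1 / 0.286848 = 3.4862
Highest B → broadest niche (most generalist): Bombus lapidarius (B = 5.35).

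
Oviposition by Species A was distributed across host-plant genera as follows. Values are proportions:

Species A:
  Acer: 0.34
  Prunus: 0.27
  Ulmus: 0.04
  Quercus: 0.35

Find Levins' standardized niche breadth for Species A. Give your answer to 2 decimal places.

Σpᵢ² = 0.34² + 0.27² + 0.04² + 0.35² = 0.1156 + 0.0729 + 0.0016 + 0.1225 = 0.3126
B = 1 / 0.3126 = 3.1990
Bₛ = (B − 1)/(n − 1) = (3.1990 − 1)/(4 − 1) = 2.1990/3 = 0.7330

0.73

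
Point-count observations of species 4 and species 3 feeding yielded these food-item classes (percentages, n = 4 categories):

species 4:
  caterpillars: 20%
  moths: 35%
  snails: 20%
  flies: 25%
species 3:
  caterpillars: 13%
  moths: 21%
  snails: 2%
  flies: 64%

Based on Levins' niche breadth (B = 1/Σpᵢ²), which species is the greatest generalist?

species 4

Convert percentages to proportions (divide by 100).
Σp_4ᵢ² = 0.20² + 0.35² + 0.20² + 0.25² = 0.0400 + 0.1225 + 0.0400 + 0.0625 = 0.2650
B_4 = 1 / 0.2650 = 3.7736
Σp_3ᵢ² = 0.13² + 0.21² + 0.02² + 0.64² = 0.0169 + 0.0441 + 0.0004 + 0.4096 = 0.4710
B_3 = 1 / 0.4710 = 2.1231
Highest B → broadest niche (most generalist): species 4 (B = 3.77).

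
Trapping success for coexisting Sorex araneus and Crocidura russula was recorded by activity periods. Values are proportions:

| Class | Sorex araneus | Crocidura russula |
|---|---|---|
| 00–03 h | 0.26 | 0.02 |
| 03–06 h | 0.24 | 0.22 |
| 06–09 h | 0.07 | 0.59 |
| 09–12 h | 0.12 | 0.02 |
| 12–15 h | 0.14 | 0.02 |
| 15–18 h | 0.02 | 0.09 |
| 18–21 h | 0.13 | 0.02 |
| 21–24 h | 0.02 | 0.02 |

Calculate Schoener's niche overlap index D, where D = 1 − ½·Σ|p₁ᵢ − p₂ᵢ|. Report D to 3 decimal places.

0.410

Σ|p₁ᵢ − p₂ᵢ| = 0.24 + 0.02 + 0.52 + 0.10 + 0.12 + 0.07 + 0.11 + 0.00 = 1.18
D = 1 − ½ × 1.18 = 1 − 0.590 = 0.41000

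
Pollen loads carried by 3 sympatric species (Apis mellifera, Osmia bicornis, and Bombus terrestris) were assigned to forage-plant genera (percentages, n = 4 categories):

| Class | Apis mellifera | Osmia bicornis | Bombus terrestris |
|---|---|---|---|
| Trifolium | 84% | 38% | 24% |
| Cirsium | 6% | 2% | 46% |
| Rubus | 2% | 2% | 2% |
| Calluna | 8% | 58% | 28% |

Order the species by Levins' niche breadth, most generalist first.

Bombus terrestris > Osmia bicornis > Apis mellifera

Convert percentages to proportions (divide by 100).
Σp_mellᵢ² = 0.84² + 0.06² + 0.02² + 0.08² = 0.7056 + 0.0036 + 0.0004 + 0.0064 = 0.7160
B_mell = 1 / 0.7160 = 1.3966
Σp_bicoᵢ² = 0.38² + 0.02² + 0.02² + 0.58² = 0.1444 + 0.0004 + 0.0004 + 0.3364 = 0.4816
B_bico = 1 / 0.4816 = 2.0764
Σp_terrᵢ² = 0.24² + 0.46² + 0.02² + 0.28² = 0.0576 + 0.2116 + 0.0004 + 0.0784 = 0.3480
B_terr = 1 / 0.3480 = 2.8736
Ranking by B (broadest → narrowest): Bombus terrestris (2.87) > Osmia bicornis (2.08) > Apis mellifera (1.40)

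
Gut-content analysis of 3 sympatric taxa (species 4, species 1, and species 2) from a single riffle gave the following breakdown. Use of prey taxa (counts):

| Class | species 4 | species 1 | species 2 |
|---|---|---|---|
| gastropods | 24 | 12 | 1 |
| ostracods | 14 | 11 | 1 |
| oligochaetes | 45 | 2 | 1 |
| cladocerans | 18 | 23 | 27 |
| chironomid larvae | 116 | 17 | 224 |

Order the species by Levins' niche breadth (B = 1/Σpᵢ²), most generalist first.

Proportions for species 4 (n=217): 24/217=0.1106, 14/217=0.0645, 45/217=0.2074, 18/217=0.0829, 116/217=0.5346
Proportions for species 1 (n=65): 12/65=0.1846, 11/65=0.1692, 2/65=0.0308, 23/65=0.3538, 17/65=0.2615
Proportions for species 2 (n=254): 1/254=0.0039, 1/254=0.0039, 1/254=0.0039, 27/254=0.1063, 224/254=0.8819
Σp_4ᵢ² = 0.1106² + 0.0645² + 0.2074² + 0.0829² + 0.5346² = 0.012232 + 0.004160 + 0.043015 + 0.006872 + 0.285797 = 0.352076
B_4 = 1 / 0.352076 = 2.8403
Σp_1ᵢ² = 0.1846² + 0.1692² + 0.0308² + 0.3538² + 0.2615² = 0.034077 + 0.028629 + 0.000949 + 0.125174 + 0.068382 = 0.257211
B_1 = 1 / 0.257211 = 3.8879
Σp_2ᵢ² = 0.0039² + 0.0039² + 0.0039² + 0.1063² + 0.8819² = 0.000015 + 0.000015 + 0.000015 + 0.011300 + 0.777748 = 0.789093
B_2 = 1 / 0.789093 = 1.2673
Ranking by B (broadest → narrowest): species 1 (3.89) > species 4 (2.84) > species 2 (1.27)

species 1 > species 4 > species 2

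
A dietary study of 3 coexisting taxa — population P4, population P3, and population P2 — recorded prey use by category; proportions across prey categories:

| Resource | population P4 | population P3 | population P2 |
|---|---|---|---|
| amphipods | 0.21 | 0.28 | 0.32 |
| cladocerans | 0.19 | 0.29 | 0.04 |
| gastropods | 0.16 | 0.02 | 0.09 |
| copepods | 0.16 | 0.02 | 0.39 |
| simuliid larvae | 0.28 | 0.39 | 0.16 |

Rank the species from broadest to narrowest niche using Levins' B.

Σp_P4ᵢ² = 0.21² + 0.19² + 0.16² + 0.16² + 0.28² = 0.0441 + 0.0361 + 0.0256 + 0.0256 + 0.0784 = 0.2098
B_P4 = 1 / 0.2098 = 4.7664
Σp_P3ᵢ² = 0.28² + 0.29² + 0.02² + 0.02² + 0.39² = 0.0784 + 0.0841 + 0.0004 + 0.0004 + 0.1521 = 0.3154
B_P3 = 1 / 0.3154 = 3.1706
Σp_P2ᵢ² = 0.32² + 0.04² + 0.09² + 0.39² + 0.16² = 0.1024 + 0.0016 + 0.0081 + 0.1521 + 0.0256 = 0.2898
B_P2 = 1 / 0.2898 = 3.4507
Ranking by B (broadest → narrowest): population P4 (4.77) > population P2 (3.45) > population P3 (3.17)

population P4 > population P2 > population P3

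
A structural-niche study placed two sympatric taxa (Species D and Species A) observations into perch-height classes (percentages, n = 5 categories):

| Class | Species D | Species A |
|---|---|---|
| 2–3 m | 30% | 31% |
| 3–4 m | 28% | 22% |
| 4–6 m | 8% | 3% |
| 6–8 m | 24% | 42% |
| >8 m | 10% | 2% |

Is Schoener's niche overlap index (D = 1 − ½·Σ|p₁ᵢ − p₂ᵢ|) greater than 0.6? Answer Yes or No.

Yes

Convert percentages to proportions (divide by 100).
Σ|p₁ᵢ − p₂ᵢ| = 0.01 + 0.06 + 0.05 + 0.18 + 0.08 = 0.38
D = 1 − ½ × 0.38 = 1 − 0.190 = 0.8100
D = 0.8100 > 0.6 → Yes.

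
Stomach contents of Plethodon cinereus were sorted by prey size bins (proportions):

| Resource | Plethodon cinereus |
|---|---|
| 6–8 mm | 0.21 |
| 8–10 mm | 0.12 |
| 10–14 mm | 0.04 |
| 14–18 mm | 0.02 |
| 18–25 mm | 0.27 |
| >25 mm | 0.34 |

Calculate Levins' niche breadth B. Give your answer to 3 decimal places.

Σpᵢ² = 0.21² + 0.12² + 0.04² + 0.02² + 0.27² + 0.34² = 0.0441 + 0.0144 + 0.0016 + 0.0004 + 0.0729 + 0.1156 = 0.2490
B = 1 / 0.2490 = 4.01606

4.016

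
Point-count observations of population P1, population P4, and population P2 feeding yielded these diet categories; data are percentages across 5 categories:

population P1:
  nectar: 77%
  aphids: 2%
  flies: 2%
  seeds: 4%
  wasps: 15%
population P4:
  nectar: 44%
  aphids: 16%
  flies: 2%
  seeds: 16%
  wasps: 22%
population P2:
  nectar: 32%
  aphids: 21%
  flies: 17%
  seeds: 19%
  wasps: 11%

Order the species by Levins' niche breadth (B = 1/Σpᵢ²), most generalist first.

population P2 > population P4 > population P1

Convert percentages to proportions (divide by 100).
Σp_P1ᵢ² = 0.77² + 0.02² + 0.02² + 0.04² + 0.15² = 0.5929 + 0.0004 + 0.0004 + 0.0016 + 0.0225 = 0.6178
B_P1 = 1 / 0.6178 = 1.6186
Σp_P4ᵢ² = 0.44² + 0.16² + 0.02² + 0.16² + 0.22² = 0.1936 + 0.0256 + 0.0004 + 0.0256 + 0.0484 = 0.2936
B_P4 = 1 / 0.2936 = 3.4060
Σp_P2ᵢ² = 0.32² + 0.21² + 0.17² + 0.19² + 0.11² = 0.1024 + 0.0441 + 0.0289 + 0.0361 + 0.0121 = 0.2236
B_P2 = 1 / 0.2236 = 4.4723
Ranking by B (broadest → narrowest): population P2 (4.47) > population P4 (3.41) > population P1 (1.62)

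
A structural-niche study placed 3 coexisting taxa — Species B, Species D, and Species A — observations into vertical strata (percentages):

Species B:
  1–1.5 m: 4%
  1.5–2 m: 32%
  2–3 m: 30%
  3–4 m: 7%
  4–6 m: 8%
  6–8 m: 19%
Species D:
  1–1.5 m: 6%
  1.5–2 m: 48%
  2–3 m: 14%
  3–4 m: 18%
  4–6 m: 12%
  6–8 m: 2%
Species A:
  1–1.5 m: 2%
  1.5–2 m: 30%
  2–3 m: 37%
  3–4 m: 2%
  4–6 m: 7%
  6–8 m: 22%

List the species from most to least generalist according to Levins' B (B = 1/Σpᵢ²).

Species B > Species A > Species D

Convert percentages to proportions (divide by 100).
Σp_Bᵢ² = 0.04² + 0.32² + 0.30² + 0.07² + 0.08² + 0.19² = 0.0016 + 0.1024 + 0.0900 + 0.0049 + 0.0064 + 0.0361 = 0.2414
B_B = 1 / 0.2414 = 4.1425
Σp_Dᵢ² = 0.06² + 0.48² + 0.14² + 0.18² + 0.12² + 0.02² = 0.0036 + 0.2304 + 0.0196 + 0.0324 + 0.0144 + 0.0004 = 0.3008
B_D = 1 / 0.3008 = 3.3245
Σp_Aᵢ² = 0.02² + 0.30² + 0.37² + 0.02² + 0.07² + 0.22² = 0.0004 + 0.0900 + 0.1369 + 0.0004 + 0.0049 + 0.0484 = 0.2810
B_A = 1 / 0.2810 = 3.5587
Ranking by B (broadest → narrowest): Species B (4.14) > Species A (3.56) > Species D (3.32)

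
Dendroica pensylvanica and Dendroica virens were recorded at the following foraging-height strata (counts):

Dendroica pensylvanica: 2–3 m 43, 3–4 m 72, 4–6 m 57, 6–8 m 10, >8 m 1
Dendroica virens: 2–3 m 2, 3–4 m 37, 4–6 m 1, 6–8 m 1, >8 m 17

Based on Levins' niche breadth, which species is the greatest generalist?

Proportions for Dendroica pensylvanica (n=183): 43/183=0.2350, 72/183=0.3934, 57/183=0.3115, 10/183=0.0546, 1/183=0.0055
Proportions for Dendroica virens (n=58): 2/58=0.0345, 37/58=0.6379, 1/58=0.0172, 1/58=0.0172, 17/58=0.2931
Σp_pensᵢ² = 0.2350² + 0.3934² + 0.3115² + 0.0546² + 0.0055² = 0.055225 + 0.154764 + 0.097032 + 0.002981 + 0.000030 = 0.310032
B_pens = 1 / 0.310032 = 3.2255
Σp_vireᵢ² = 0.0345² + 0.6379² + 0.0172² + 0.0172² + 0.2931² = 0.001190 + 0.406916 + 0.000296 + 0.000296 + 0.085908 = 0.494606
B_vire = 1 / 0.494606 = 2.0218
Highest B → broadest niche (most generalist): Dendroica pensylvanica (B = 3.23).

Dendroica pensylvanica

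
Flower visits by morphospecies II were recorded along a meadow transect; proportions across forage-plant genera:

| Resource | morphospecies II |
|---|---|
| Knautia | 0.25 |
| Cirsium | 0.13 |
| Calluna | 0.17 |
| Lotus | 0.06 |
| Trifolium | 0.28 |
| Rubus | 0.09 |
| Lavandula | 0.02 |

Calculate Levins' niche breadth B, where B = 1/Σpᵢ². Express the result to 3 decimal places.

5.030

Σpᵢ² = 0.25² + 0.13² + 0.17² + 0.06² + 0.28² + 0.09² + 0.02² = 0.0625 + 0.0169 + 0.0289 + 0.0036 + 0.0784 + 0.0081 + 0.0004 = 0.1988
B = 1 / 0.1988 = 5.03018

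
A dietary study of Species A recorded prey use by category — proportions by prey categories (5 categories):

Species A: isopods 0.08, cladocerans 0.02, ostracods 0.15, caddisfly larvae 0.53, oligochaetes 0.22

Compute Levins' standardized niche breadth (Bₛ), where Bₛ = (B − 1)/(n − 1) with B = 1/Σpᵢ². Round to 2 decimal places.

0.45

Σpᵢ² = 0.08² + 0.02² + 0.15² + 0.53² + 0.22² = 0.0064 + 0.0004 + 0.0225 + 0.2809 + 0.0484 = 0.3586
B = 1 / 0.3586 = 2.7886
Bₛ = (B − 1)/(n − 1) = (2.7886 − 1)/(5 − 1) = 1.7886/4 = 0.4472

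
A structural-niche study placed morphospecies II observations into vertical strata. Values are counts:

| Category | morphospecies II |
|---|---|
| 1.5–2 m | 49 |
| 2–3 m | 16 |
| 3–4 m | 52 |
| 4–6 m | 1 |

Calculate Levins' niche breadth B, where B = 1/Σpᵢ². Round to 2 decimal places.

2.60

Proportions for morphospecies II (n=118): 49/118=0.4153, 16/118=0.1356, 52/118=0.4407, 1/118=0.0085
Σpᵢ² = 0.4153² + 0.1356² + 0.4407² + 0.0085² = 0.172474 + 0.018387 + 0.194216 + 0.000072 = 0.385149
B = 1 / 0.385149 = 2.5964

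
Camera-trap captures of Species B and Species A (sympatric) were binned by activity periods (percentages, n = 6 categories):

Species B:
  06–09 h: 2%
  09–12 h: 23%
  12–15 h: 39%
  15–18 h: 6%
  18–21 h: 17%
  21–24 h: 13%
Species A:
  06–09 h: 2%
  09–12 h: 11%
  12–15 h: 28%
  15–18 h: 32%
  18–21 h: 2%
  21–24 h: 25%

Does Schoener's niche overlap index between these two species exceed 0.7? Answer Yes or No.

Convert percentages to proportions (divide by 100).
Σ|p₁ᵢ − p₂ᵢ| = 0.00 + 0.12 + 0.11 + 0.26 + 0.15 + 0.12 = 0.76
D = 1 − ½ × 0.76 = 1 − 0.380 = 0.6200
D = 0.6200 < 0.7 → No.

No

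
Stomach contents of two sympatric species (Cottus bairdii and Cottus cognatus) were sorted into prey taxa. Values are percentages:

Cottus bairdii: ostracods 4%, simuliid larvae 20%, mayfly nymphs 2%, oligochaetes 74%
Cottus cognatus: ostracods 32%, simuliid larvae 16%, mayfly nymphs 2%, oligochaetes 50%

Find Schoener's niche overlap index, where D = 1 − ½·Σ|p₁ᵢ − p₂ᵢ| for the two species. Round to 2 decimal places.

0.72

Convert percentages to proportions (divide by 100).
Σ|p₁ᵢ − p₂ᵢ| = 0.28 + 0.04 + 0.00 + 0.24 = 0.56
D = 1 − ½ × 0.56 = 1 − 0.280 = 0.7200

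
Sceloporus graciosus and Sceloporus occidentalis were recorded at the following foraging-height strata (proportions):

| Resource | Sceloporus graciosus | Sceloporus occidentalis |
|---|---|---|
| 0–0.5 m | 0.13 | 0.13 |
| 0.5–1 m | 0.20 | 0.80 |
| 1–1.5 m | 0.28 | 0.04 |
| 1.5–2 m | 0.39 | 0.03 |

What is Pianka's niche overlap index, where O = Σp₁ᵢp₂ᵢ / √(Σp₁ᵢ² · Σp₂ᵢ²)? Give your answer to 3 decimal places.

Σ p₁ᵢp₂ᵢ = 0.0169 + 0.1600 + 0.0112 + 0.0117 = 0.1998
Σp_1ᵢ² = 0.13² + 0.20² + 0.28² + 0.39² = 0.0169 + 0.0400 + 0.0784 + 0.1521 = 0.2874
Σp_2ᵢ² = 0.13² + 0.80² + 0.04² + 0.03² = 0.0169 + 0.6400 + 0.0016 + 0.0009 = 0.6594
O = 0.1998 / √(0.2874 × 0.6594) = 0.1998 / 0.435329 = 0.45896

0.459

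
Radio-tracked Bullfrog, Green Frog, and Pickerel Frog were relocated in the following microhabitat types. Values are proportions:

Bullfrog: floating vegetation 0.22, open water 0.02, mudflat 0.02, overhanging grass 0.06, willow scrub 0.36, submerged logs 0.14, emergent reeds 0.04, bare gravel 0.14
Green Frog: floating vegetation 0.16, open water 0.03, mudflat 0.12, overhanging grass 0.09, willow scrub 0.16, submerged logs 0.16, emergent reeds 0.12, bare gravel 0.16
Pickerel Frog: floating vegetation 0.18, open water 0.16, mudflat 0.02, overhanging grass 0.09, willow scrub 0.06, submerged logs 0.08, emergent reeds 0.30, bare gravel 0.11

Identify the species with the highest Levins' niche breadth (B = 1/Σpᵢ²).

Green Frog

Σp_Bullᵢ² = 0.22² + 0.02² + 0.02² + 0.06² + 0.36² + 0.14² + 0.04² + 0.14² = 0.0484 + 0.0004 + 0.0004 + 0.0036 + 0.1296 + 0.0196 + 0.0016 + 0.0196 = 0.2232
B_Bull = 1 / 0.2232 = 4.4803
Σp_Greeᵢ² = 0.16² + 0.03² + 0.12² + 0.09² + 0.16² + 0.16² + 0.12² + 0.16² = 0.0256 + 0.0009 + 0.0144 + 0.0081 + 0.0256 + 0.0256 + 0.0144 + 0.0256 = 0.1402
B_Gree = 1 / 0.1402 = 7.1327
Σp_Pickᵢ² = 0.18² + 0.16² + 0.02² + 0.09² + 0.06² + 0.08² + 0.30² + 0.11² = 0.0324 + 0.0256 + 0.0004 + 0.0081 + 0.0036 + 0.0064 + 0.0900 + 0.0121 = 0.1786
B_Pick = 1 / 0.1786 = 5.5991
Highest B → broadest niche (most generalist): Green Frog (B = 7.13).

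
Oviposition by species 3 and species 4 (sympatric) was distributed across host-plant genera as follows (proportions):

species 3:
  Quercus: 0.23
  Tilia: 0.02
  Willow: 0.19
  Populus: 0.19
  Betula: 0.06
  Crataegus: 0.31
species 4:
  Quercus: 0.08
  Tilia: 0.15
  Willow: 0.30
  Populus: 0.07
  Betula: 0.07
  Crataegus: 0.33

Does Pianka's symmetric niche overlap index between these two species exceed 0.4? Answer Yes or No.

Yes

Σ p₁ᵢp₂ᵢ = 0.0184 + 0.0030 + 0.0570 + 0.0133 + 0.0042 + 0.1023 = 0.1982
Σp_1ᵢ² = 0.23² + 0.02² + 0.19² + 0.19² + 0.06² + 0.31² = 0.0529 + 0.0004 + 0.0361 + 0.0361 + 0.0036 + 0.0961 = 0.2252
Σp_2ᵢ² = 0.08² + 0.15² + 0.30² + 0.07² + 0.07² + 0.33² = 0.0064 + 0.0225 + 0.0900 + 0.0049 + 0.0049 + 0.1089 = 0.2376
O = 0.1982 / √(0.2252 × 0.2376) = 0.1982 / 0.23132 = 0.8568
O = 0.8568 > 0.4 → Yes.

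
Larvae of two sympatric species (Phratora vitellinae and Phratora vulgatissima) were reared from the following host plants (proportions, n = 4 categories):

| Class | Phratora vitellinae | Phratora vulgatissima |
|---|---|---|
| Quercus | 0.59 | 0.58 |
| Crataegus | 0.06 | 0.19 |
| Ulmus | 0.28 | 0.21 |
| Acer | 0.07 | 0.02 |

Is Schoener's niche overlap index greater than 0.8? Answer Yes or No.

Σ|p₁ᵢ − p₂ᵢ| = 0.01 + 0.13 + 0.07 + 0.05 = 0.26
D = 1 − ½ × 0.26 = 1 − 0.130 = 0.8700
D = 0.8700 > 0.8 → Yes.

Yes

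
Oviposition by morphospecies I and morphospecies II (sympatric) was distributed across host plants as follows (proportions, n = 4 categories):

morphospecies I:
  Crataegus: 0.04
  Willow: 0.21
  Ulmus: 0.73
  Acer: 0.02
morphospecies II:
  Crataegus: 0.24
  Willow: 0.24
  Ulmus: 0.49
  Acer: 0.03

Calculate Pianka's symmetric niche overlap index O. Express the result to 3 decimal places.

0.921

Σ p₁ᵢp₂ᵢ = 0.0096 + 0.0504 + 0.3577 + 0.0006 = 0.4183
Σp_1ᵢ² = 0.04² + 0.21² + 0.73² + 0.02² = 0.0016 + 0.0441 + 0.5329 + 0.0004 = 0.5790
Σp_2ᵢ² = 0.24² + 0.24² + 0.49² + 0.03² = 0.0576 + 0.0576 + 0.2401 + 0.0009 = 0.3562
O = 0.4183 / √(0.5790 × 0.3562) = 0.4183 / 0.454136 = 0.92109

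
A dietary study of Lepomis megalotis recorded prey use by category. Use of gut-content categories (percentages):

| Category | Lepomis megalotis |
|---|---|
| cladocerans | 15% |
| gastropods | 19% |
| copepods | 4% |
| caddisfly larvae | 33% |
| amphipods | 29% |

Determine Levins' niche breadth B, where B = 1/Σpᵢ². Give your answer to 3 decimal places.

Convert percentages to proportions (divide by 100).
Σpᵢ² = 0.15² + 0.19² + 0.04² + 0.33² + 0.29² = 0.0225 + 0.0361 + 0.0016 + 0.1089 + 0.0841 = 0.2532
B = 1 / 0.2532 = 3.94945

3.949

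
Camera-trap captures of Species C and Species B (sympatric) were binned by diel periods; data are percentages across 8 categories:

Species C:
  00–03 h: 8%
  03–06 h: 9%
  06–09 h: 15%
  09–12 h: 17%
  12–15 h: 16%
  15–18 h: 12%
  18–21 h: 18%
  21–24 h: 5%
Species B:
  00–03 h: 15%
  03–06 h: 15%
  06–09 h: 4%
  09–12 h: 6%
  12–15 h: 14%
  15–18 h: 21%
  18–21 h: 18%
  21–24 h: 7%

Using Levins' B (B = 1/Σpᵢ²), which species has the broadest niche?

Convert percentages to proportions (divide by 100).
Σp_Cᵢ² = 0.08² + 0.09² + 0.15² + 0.17² + 0.16² + 0.12² + 0.18² + 0.05² = 0.0064 + 0.0081 + 0.0225 + 0.0289 + 0.0256 + 0.0144 + 0.0324 + 0.0025 = 0.1408
B_C = 1 / 0.1408 = 7.1023
Σp_Bᵢ² = 0.15² + 0.15² + 0.04² + 0.06² + 0.14² + 0.21² + 0.18² + 0.07² = 0.0225 + 0.0225 + 0.0016 + 0.0036 + 0.0196 + 0.0441 + 0.0324 + 0.0049 = 0.1512
B_B = 1 / 0.1512 = 6.6138
Highest B → broadest niche (most generalist): Species C (B = 7.10).

Species C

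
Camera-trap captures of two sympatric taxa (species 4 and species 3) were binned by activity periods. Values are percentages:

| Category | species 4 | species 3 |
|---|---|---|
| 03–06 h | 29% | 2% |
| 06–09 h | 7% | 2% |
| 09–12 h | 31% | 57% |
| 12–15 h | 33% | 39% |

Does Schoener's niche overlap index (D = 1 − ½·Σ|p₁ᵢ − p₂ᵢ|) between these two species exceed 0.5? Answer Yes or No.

Convert percentages to proportions (divide by 100).
Σ|p₁ᵢ − p₂ᵢ| = 0.27 + 0.05 + 0.26 + 0.06 = 0.64
D = 1 − ½ × 0.64 = 1 − 0.320 = 0.6800
D = 0.6800 > 0.5 → Yes.

Yes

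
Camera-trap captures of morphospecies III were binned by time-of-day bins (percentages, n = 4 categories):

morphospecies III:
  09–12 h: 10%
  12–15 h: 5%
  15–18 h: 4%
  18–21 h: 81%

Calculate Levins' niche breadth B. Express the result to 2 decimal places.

Convert percentages to proportions (divide by 100).
Σpᵢ² = 0.10² + 0.05² + 0.04² + 0.81² = 0.0100 + 0.0025 + 0.0016 + 0.6561 = 0.6702
B = 1 / 0.6702 = 1.4921

1.49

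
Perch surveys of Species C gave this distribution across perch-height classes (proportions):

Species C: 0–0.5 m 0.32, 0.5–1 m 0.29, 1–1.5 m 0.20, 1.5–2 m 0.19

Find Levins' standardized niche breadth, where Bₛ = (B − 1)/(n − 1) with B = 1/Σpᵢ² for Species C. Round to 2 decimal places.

0.94

Σpᵢ² = 0.32² + 0.29² + 0.20² + 0.19² = 0.1024 + 0.0841 + 0.0400 + 0.0361 = 0.2626
B = 1 / 0.2626 = 3.8081
Bₛ = (B − 1)/(n − 1) = (3.8081 − 1)/(4 − 1) = 2.8081/3 = 0.9360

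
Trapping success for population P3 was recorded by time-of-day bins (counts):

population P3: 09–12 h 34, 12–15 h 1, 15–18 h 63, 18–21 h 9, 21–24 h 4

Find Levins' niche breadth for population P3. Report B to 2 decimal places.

2.36

Proportions for population P3 (n=111): 34/111=0.3063, 1/111=0.0090, 63/111=0.5676, 9/111=0.0811, 4/111=0.0360
Σpᵢ² = 0.3063² + 0.0090² + 0.5676² + 0.0811² + 0.0360² = 0.093820 + 0.000081 + 0.322170 + 0.006577 + 0.001296 = 0.423944
B = 1 / 0.423944 = 2.3588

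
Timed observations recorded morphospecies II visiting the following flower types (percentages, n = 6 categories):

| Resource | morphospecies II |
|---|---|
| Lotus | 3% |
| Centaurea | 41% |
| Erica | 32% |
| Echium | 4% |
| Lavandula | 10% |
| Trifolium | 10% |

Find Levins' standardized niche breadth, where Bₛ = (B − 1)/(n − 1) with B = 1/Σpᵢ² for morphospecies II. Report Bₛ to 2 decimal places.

Convert percentages to proportions (divide by 100).
Σpᵢ² = 0.03² + 0.41² + 0.32² + 0.04² + 0.10² + 0.10² = 0.0009 + 0.1681 + 0.1024 + 0.0016 + 0.0100 + 0.0100 = 0.2930
B = 1 / 0.2930 = 3.4130
Bₛ = (B − 1)/(n − 1) = (3.4130 − 1)/(6 − 1) = 2.4130/5 = 0.4826

0.48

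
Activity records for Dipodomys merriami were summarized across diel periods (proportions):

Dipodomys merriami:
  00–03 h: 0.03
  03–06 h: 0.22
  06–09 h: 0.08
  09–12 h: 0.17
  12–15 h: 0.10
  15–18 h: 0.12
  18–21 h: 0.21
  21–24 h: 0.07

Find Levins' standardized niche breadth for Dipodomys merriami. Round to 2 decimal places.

Σpᵢ² = 0.03² + 0.22² + 0.08² + 0.17² + 0.10² + 0.12² + 0.21² + 0.07² = 0.0009 + 0.0484 + 0.0064 + 0.0289 + 0.0100 + 0.0144 + 0.0441 + 0.0049 = 0.1580
B = 1 / 0.1580 = 6.3291
Bₛ = (B − 1)/(n − 1) = (6.3291 − 1)/(8 − 1) = 5.3291/7 = 0.7613

0.76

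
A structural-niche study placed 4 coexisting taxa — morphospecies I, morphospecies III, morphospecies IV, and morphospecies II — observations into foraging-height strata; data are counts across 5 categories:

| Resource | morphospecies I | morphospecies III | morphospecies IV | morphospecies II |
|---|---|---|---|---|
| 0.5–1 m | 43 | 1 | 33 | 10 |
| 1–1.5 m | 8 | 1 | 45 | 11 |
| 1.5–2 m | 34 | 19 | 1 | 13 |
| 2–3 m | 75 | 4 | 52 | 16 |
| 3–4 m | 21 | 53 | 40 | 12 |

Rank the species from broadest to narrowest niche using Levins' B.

morphospecies II > morphospecies IV > morphospecies I > morphospecies III

Proportions for morphospecies I (n=181): 43/181=0.2376, 8/181=0.0442, 34/181=0.1878, 75/181=0.4144, 21/181=0.1160
Proportions for morphospecies III (n=78): 1/78=0.0128, 1/78=0.0128, 19/78=0.2436, 4/78=0.0513, 53/78=0.6795
Proportions for morphospecies IV (n=171): 33/171=0.1930, 45/171=0.2632, 1/171=0.0058, 52/171=0.3041, 40/171=0.2339
Proportions for morphospecies II (n=62): 10/62=0.1613, 11/62=0.1774, 13/62=0.2097, 16/62=0.2581, 12/62=0.1935
Σp_Iᵢ² = 0.2376² + 0.0442² + 0.1878² + 0.4144² + 0.1160² = 0.056454 + 0.001954 + 0.035269 + 0.171727 + 0.013456 = 0.278860
B_I = 1 / 0.278860 = 3.5860
Σp_IIIᵢ² = 0.0128² + 0.0128² + 0.2436² + 0.0513² + 0.6795² = 0.000164 + 0.000164 + 0.059341 + 0.002632 + 0.461720 = 0.524021
B_III = 1 / 0.524021 = 1.9083
Σp_IVᵢ² = 0.1930² + 0.2632² + 0.0058² + 0.3041² + 0.2339² = 0.037249 + 0.069274 + 0.000034 + 0.092477 + 0.054709 = 0.253743
B_IV = 1 / 0.253743 = 3.9410
Σp_IIᵢ² = 0.1613² + 0.1774² + 0.2097² + 0.2581² + 0.1935² = 0.026018 + 0.031471 + 0.043974 + 0.066616 + 0.037442 = 0.205521
B_II = 1 / 0.205521 = 4.8657
Ranking by B (broadest → narrowest): morphospecies II (4.87) > morphospecies IV (3.94) > morphospecies I (3.59) > morphospecies III (1.91)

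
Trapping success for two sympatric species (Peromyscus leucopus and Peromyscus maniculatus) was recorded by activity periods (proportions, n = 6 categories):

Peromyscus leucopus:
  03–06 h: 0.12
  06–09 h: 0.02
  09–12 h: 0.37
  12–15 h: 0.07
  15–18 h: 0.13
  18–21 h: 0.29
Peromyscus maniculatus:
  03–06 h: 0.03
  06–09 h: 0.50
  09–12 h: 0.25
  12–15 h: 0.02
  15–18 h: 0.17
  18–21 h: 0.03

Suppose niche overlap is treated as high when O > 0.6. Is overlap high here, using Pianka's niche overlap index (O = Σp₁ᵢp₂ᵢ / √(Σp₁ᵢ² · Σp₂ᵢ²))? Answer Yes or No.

Σ p₁ᵢp₂ᵢ = 0.0036 + 0.0100 + 0.0925 + 0.0014 + 0.0221 + 0.0087 = 0.1383
Σp_1ᵢ² = 0.12² + 0.02² + 0.37² + 0.07² + 0.13² + 0.29² = 0.0144 + 0.0004 + 0.1369 + 0.0049 + 0.0169 + 0.0841 = 0.2576
Σp_2ᵢ² = 0.03² + 0.50² + 0.25² + 0.02² + 0.17² + 0.03² = 0.0009 + 0.2500 + 0.0625 + 0.0004 + 0.0289 + 0.0009 = 0.3436
O = 0.1383 / √(0.2576 × 0.3436) = 0.1383 / 0.29751 = 0.4649
O = 0.4649 < 0.6 → No.

No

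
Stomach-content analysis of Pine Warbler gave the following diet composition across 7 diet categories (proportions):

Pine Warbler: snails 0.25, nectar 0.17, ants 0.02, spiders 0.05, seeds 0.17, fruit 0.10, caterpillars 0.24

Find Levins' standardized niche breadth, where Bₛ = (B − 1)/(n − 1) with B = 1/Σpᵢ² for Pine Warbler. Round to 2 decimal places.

0.71

Σpᵢ² = 0.25² + 0.17² + 0.02² + 0.05² + 0.17² + 0.10² + 0.24² = 0.0625 + 0.0289 + 0.0004 + 0.0025 + 0.0289 + 0.0100 + 0.0576 = 0.1908
B = 1 / 0.1908 = 5.2411
Bₛ = (B − 1)/(n − 1) = (5.2411 − 1)/(7 − 1) = 4.2411/6 = 0.7069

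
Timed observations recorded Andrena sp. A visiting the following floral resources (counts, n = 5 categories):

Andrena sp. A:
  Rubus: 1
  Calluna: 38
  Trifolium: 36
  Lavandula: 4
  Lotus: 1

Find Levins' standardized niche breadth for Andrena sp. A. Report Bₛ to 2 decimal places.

Proportions for Andrena sp. A (n=80): 1/80=0.0125, 38/80=0.4750, 36/80=0.4500, 4/80=0.0500, 1/80=0.0125
Σpᵢ² = 0.0125² + 0.4750² + 0.4500² + 0.0500² + 0.0125² = 0.000156 + 0.225625 + 0.202500 + 0.002500 + 0.000156 = 0.430937
B = 1 / 0.430937 = 2.3205
Bₛ = (B − 1)/(n − 1) = (2.3205 − 1)/(5 − 1) = 1.3205/4 = 0.3301

0.33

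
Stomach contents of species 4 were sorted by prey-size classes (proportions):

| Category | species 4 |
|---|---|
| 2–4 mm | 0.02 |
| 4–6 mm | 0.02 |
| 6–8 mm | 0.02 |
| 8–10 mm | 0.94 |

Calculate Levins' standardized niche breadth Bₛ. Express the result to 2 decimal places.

0.04

Σpᵢ² = 0.02² + 0.02² + 0.02² + 0.94² = 0.0004 + 0.0004 + 0.0004 + 0.8836 = 0.8848
B = 1 / 0.8848 = 1.1302
Bₛ = (B − 1)/(n − 1) = (1.1302 − 1)/(4 − 1) = 0.1302/3 = 0.0434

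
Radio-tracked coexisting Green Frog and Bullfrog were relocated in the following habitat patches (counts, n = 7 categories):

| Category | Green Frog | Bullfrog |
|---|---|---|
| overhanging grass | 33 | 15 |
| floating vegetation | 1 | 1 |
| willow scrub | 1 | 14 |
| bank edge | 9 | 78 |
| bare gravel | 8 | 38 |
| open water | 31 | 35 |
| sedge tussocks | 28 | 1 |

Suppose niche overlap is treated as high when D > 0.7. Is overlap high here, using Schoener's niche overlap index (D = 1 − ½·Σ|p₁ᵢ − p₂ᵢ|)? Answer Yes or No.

No

Proportions for Green Frog (n=111): 33/111=0.2973, 1/111=0.0090, 1/111=0.0090, 9/111=0.0811, 8/111=0.0721, 31/111=0.2793, 28/111=0.2523
Proportions for Bullfrog (n=182): 15/182=0.0824, 1/182=0.0055, 14/182=0.0769, 78/182=0.4286, 38/182=0.2088, 35/182=0.1923, 1/182=0.0055
Σ|p₁ᵢ − p₂ᵢ| = 0.2149 + 0.0035 + 0.0679 + 0.3475 + 0.1367 + 0.0870 + 0.2468 = 1.1043
D = 1 − ½ × 1.1043 = 1 − 0.55215 = 0.44785
D = 0.44785 < 0.7 → No.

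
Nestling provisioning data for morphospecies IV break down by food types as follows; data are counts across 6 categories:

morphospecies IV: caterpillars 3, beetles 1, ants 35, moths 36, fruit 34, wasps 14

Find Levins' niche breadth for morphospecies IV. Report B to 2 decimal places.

Proportions for morphospecies IV (n=123): 3/123=0.0244, 1/123=0.0081, 35/123=0.2846, 36/123=0.2927, 34/123=0.2764, 14/123=0.1138
Σpᵢ² = 0.0244² + 0.0081² + 0.2846² + 0.2927² + 0.2764² + 0.1138² = 0.000595 + 0.000066 + 0.080997 + 0.085673 + 0.076397 + 0.012950 = 0.256678
B = 1 / 0.256678 = 3.8959

3.90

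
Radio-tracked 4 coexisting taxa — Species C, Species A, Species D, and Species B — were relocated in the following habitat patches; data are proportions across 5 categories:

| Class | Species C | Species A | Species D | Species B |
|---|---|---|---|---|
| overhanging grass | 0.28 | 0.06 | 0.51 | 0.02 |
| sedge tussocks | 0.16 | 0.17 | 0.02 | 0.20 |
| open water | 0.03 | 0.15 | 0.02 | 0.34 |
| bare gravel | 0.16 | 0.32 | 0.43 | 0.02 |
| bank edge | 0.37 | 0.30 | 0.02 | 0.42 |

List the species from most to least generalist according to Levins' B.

Species A > Species C > Species B > Species D

Σp_Cᵢ² = 0.28² + 0.16² + 0.03² + 0.16² + 0.37² = 0.0784 + 0.0256 + 0.0009 + 0.0256 + 0.1369 = 0.2674
B_C = 1 / 0.2674 = 3.7397
Σp_Aᵢ² = 0.06² + 0.17² + 0.15² + 0.32² + 0.30² = 0.0036 + 0.0289 + 0.0225 + 0.1024 + 0.0900 = 0.2474
B_A = 1 / 0.2474 = 4.0420
Σp_Dᵢ² = 0.51² + 0.02² + 0.02² + 0.43² + 0.02² = 0.2601 + 0.0004 + 0.0004 + 0.1849 + 0.0004 = 0.4462
B_D = 1 / 0.4462 = 2.2411
Σp_Bᵢ² = 0.02² + 0.20² + 0.34² + 0.02² + 0.42² = 0.0004 + 0.0400 + 0.1156 + 0.0004 + 0.1764 = 0.3328
B_B = 1 / 0.3328 = 3.0048
Ranking by B (broadest → narrowest): Species A (4.04) > Species C (3.74) > Species B (3.00) > Species D (2.24)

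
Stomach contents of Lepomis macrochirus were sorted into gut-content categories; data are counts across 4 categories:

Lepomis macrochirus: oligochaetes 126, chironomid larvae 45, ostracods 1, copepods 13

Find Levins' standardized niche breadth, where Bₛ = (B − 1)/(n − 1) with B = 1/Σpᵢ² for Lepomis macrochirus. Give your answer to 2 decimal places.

0.30

Proportions for Lepomis macrochirus (n=185): 126/185=0.6811, 45/185=0.2432, 1/185=0.0054, 13/185=0.0703
Σpᵢ² = 0.6811² + 0.2432² + 0.0054² + 0.0703² = 0.463897 + 0.059146 + 0.000029 + 0.004942 = 0.528014
B = 1 / 0.528014 = 1.8939
Bₛ = (B − 1)/(n − 1) = (1.8939 − 1)/(4 − 1) = 0.8939/3 = 0.2980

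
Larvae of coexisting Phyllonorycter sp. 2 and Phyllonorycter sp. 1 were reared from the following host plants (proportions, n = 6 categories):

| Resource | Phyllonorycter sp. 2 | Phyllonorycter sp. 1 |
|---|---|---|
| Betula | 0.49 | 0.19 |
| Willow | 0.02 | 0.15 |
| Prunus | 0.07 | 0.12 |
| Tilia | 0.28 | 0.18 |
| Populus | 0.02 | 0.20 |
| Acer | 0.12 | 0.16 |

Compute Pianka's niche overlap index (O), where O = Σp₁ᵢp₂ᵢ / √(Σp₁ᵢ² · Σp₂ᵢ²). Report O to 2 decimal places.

Σ p₁ᵢp₂ᵢ = 0.0931 + 0.0030 + 0.0084 + 0.0504 + 0.0040 + 0.0192 = 0.1781
Σp_1ᵢ² = 0.49² + 0.02² + 0.07² + 0.28² + 0.02² + 0.12² = 0.2401 + 0.0004 + 0.0049 + 0.0784 + 0.0004 + 0.0144 = 0.3386
Σp_2ᵢ² = 0.19² + 0.15² + 0.12² + 0.18² + 0.20² + 0.16² = 0.0361 + 0.0225 + 0.0144 + 0.0324 + 0.0400 + 0.0256 = 0.1710
O = 0.1781 / √(0.3386 × 0.1710) = 0.1781 / 0.24063 = 0.7401

0.74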